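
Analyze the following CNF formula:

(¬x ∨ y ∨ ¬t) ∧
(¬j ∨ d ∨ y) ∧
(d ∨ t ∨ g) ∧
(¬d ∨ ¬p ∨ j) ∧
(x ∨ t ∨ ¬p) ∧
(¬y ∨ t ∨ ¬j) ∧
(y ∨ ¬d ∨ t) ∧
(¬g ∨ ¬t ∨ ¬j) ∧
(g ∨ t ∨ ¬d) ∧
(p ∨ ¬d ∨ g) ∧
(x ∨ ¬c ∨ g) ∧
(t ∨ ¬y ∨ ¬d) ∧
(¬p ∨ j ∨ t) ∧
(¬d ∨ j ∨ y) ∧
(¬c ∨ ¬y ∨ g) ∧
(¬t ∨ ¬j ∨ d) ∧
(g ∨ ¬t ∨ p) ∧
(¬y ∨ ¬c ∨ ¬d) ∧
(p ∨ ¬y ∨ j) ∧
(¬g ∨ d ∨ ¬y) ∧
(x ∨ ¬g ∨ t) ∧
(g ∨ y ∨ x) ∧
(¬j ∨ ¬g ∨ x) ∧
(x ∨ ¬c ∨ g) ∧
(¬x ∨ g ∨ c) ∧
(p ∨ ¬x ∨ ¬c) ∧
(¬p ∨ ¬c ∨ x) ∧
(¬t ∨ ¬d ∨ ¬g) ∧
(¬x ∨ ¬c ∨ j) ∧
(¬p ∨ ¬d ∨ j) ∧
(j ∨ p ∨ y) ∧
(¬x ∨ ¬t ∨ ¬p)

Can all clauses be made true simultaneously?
Yes

Yes, the formula is satisfiable.

One satisfying assignment is: d=True, j=True, g=False, x=False, t=True, c=False, y=True, p=True

Verification: With this assignment, all 32 clauses evaluate to true.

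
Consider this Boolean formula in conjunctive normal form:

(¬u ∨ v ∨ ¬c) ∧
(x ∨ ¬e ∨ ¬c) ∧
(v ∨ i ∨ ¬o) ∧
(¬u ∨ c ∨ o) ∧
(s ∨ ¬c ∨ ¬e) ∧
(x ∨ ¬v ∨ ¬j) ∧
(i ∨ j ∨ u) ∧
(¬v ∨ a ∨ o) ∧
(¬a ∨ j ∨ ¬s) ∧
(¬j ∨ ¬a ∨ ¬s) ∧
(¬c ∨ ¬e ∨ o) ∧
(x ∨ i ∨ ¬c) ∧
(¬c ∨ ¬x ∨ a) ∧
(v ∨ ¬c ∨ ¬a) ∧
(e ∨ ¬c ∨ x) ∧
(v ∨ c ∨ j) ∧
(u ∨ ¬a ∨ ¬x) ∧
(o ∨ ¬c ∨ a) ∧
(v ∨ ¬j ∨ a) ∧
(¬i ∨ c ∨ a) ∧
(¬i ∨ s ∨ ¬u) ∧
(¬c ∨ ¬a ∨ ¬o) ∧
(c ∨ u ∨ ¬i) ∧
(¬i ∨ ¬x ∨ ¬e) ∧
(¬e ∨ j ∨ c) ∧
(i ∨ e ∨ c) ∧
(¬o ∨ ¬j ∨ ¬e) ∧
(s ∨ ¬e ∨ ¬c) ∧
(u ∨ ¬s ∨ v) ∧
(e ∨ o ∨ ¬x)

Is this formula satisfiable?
Yes

Yes, the formula is satisfiable.

One satisfying assignment is: v=False, i=False, e=True, o=False, j=True, a=True, u=False, c=False, x=False, s=False

Verification: With this assignment, all 30 clauses evaluate to true.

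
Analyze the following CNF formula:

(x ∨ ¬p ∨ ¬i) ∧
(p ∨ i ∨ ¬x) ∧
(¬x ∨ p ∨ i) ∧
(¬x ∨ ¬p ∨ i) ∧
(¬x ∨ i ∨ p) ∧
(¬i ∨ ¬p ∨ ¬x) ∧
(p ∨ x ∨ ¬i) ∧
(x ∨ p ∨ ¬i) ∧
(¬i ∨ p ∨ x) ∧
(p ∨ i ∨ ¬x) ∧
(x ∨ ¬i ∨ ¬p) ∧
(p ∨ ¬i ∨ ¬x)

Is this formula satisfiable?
Yes

Yes, the formula is satisfiable.

One satisfying assignment is: p=False, i=False, x=False

Verification: With this assignment, all 12 clauses evaluate to true.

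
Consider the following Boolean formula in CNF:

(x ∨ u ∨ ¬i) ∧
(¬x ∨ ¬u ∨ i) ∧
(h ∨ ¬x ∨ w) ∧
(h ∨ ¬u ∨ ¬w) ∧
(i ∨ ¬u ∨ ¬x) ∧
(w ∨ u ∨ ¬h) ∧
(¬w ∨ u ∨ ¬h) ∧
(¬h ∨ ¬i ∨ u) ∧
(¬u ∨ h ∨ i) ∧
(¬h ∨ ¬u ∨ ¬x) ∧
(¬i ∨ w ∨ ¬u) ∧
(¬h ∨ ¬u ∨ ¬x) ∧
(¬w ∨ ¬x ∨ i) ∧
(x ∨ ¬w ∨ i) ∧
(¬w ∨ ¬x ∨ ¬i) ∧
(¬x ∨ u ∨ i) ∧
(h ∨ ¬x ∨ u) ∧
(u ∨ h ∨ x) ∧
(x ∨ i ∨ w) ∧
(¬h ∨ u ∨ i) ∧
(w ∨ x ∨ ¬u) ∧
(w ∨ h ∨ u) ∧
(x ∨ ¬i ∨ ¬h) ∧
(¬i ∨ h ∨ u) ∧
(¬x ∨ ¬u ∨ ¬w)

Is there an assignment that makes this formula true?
No

No, the formula is not satisfiable.

No assignment of truth values to the variables can make all 25 clauses true simultaneously.

The formula is UNSAT (unsatisfiable).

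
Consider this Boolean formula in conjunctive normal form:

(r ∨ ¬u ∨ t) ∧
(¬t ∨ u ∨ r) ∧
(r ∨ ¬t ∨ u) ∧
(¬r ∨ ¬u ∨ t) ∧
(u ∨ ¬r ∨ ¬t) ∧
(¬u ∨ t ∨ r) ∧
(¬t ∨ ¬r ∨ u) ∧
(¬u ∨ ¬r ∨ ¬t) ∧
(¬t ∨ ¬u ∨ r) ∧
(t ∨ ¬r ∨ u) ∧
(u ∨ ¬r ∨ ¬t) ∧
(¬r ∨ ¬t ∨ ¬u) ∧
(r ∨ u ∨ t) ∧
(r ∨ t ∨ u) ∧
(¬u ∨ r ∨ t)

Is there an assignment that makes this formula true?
No

No, the formula is not satisfiable.

No assignment of truth values to the variables can make all 15 clauses true simultaneously.

The formula is UNSAT (unsatisfiable).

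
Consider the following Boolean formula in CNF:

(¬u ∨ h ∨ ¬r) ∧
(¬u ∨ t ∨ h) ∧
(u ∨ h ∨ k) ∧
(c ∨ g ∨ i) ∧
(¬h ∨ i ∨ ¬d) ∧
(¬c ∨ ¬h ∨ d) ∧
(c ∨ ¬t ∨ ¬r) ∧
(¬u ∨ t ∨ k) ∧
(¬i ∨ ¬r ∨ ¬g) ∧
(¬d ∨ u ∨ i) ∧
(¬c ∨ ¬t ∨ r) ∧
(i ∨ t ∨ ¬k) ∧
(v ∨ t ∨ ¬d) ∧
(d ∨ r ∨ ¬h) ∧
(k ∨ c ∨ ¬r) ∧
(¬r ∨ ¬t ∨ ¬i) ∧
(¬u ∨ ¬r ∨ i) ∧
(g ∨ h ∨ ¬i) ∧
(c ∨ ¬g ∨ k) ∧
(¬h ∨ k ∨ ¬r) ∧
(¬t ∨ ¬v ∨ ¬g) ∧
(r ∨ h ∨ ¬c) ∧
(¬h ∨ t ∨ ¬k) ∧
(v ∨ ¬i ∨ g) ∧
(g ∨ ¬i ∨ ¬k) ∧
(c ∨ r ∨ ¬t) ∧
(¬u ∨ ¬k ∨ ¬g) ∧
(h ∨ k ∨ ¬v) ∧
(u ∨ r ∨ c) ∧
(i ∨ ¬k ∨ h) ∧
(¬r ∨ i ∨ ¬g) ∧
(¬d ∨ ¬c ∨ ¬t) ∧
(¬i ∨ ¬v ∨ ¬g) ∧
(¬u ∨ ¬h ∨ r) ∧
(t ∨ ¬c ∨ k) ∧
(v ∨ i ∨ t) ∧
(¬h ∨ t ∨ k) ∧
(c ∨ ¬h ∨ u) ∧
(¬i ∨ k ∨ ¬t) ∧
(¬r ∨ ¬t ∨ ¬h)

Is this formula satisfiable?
No

No, the formula is not satisfiable.

No assignment of truth values to the variables can make all 40 clauses true simultaneously.

The formula is UNSAT (unsatisfiable).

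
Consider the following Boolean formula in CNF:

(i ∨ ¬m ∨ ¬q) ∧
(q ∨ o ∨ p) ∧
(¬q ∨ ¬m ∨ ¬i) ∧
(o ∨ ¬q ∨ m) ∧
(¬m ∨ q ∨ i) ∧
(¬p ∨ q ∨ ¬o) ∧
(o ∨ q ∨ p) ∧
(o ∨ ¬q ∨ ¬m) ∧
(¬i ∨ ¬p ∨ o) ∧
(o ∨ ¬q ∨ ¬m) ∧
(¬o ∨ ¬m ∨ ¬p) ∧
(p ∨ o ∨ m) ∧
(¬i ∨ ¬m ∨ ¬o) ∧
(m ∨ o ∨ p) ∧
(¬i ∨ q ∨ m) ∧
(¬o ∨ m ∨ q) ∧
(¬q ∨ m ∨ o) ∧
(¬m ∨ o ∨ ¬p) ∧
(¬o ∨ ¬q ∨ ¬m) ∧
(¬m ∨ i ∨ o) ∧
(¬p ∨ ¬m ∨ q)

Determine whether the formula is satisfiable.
Yes

Yes, the formula is satisfiable.

One satisfying assignment is: p=True, i=False, o=False, q=False, m=False

Verification: With this assignment, all 21 clauses evaluate to true.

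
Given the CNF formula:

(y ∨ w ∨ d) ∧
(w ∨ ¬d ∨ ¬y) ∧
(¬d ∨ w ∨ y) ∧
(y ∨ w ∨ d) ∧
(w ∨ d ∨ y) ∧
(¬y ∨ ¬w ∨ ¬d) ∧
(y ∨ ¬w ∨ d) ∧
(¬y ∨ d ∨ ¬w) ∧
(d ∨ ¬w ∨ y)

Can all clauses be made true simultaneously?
Yes

Yes, the formula is satisfiable.

One satisfying assignment is: d=False, y=True, w=False

Verification: With this assignment, all 9 clauses evaluate to true.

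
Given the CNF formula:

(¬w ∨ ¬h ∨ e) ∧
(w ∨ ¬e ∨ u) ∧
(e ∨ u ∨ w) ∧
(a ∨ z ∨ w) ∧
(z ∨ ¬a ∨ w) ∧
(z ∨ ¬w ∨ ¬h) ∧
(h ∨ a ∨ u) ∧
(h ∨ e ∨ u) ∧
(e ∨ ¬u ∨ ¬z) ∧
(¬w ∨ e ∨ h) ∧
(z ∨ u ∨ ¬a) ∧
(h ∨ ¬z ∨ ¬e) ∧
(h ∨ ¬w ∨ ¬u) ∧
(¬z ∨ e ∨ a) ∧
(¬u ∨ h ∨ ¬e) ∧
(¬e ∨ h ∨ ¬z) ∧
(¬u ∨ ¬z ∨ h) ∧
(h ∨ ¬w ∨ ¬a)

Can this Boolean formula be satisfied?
Yes

Yes, the formula is satisfiable.

One satisfying assignment is: h=True, z=True, u=False, e=True, w=True, a=False

Verification: With this assignment, all 18 clauses evaluate to true.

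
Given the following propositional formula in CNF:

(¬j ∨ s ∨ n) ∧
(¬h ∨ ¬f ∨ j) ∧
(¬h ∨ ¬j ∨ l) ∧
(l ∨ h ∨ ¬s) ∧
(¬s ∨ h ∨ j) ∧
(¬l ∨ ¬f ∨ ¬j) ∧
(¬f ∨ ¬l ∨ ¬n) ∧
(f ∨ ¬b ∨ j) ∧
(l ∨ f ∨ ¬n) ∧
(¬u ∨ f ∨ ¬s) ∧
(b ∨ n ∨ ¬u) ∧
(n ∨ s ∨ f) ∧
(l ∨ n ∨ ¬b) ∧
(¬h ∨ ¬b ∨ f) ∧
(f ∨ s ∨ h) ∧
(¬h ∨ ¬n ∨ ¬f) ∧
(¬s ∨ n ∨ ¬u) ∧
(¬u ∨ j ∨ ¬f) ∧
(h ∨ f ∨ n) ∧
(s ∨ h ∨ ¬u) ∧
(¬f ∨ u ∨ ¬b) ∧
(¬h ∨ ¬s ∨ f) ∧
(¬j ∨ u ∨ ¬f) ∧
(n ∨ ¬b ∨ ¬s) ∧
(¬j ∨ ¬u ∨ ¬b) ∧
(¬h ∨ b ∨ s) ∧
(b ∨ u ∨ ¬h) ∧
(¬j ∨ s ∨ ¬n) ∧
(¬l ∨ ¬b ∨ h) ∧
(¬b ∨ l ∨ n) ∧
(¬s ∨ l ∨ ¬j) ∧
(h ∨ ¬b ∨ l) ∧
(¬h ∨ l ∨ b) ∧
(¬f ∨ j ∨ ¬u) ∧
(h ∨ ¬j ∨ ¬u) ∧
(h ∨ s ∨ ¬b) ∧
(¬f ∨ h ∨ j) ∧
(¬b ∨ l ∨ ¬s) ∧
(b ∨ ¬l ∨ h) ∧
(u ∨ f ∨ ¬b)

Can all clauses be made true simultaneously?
No

No, the formula is not satisfiable.

No assignment of truth values to the variables can make all 40 clauses true simultaneously.

The formula is UNSAT (unsatisfiable).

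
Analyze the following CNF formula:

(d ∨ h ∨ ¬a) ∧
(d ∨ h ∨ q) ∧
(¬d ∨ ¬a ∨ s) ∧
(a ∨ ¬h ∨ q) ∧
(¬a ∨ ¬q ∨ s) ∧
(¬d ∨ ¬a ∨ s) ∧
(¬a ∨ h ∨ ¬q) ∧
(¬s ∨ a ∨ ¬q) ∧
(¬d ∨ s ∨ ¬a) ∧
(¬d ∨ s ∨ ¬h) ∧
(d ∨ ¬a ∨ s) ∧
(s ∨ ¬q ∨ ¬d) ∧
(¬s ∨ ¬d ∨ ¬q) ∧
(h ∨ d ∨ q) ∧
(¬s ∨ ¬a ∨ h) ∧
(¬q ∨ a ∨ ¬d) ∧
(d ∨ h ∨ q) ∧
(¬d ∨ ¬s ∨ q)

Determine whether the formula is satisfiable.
Yes

Yes, the formula is satisfiable.

One satisfying assignment is: h=False, a=False, d=True, s=False, q=False

Verification: With this assignment, all 18 clauses evaluate to true.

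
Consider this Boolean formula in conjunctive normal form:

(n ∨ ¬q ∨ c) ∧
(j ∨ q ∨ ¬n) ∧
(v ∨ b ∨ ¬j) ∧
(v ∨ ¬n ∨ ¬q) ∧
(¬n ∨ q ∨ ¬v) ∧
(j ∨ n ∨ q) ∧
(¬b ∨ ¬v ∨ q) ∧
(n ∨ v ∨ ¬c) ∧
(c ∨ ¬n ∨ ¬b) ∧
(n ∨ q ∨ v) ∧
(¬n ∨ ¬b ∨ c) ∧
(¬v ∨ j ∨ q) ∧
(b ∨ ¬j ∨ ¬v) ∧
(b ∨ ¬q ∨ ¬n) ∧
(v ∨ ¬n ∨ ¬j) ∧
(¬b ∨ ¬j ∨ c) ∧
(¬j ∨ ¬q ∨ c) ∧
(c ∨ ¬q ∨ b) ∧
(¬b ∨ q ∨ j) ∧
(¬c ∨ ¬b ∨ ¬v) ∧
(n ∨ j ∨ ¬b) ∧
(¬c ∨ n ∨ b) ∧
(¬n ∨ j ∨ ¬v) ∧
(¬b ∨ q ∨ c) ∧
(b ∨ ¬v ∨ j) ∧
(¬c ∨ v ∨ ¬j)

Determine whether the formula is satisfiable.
No

No, the formula is not satisfiable.

No assignment of truth values to the variables can make all 26 clauses true simultaneously.

The formula is UNSAT (unsatisfiable).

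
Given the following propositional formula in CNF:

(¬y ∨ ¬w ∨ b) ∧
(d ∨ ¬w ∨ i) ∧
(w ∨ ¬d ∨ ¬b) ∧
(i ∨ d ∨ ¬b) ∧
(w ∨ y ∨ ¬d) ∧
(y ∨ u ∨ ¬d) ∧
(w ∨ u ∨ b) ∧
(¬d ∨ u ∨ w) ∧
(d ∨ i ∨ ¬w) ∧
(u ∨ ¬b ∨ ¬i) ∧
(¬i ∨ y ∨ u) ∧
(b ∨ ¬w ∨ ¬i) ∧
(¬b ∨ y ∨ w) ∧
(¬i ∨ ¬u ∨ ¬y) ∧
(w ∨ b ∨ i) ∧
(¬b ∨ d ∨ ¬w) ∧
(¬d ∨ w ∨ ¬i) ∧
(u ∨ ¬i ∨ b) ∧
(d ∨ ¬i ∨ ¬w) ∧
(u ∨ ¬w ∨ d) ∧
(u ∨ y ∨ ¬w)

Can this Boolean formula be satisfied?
Yes

Yes, the formula is satisfiable.

One satisfying assignment is: y=True, u=False, w=True, b=True, i=False, d=True

Verification: With this assignment, all 21 clauses evaluate to true.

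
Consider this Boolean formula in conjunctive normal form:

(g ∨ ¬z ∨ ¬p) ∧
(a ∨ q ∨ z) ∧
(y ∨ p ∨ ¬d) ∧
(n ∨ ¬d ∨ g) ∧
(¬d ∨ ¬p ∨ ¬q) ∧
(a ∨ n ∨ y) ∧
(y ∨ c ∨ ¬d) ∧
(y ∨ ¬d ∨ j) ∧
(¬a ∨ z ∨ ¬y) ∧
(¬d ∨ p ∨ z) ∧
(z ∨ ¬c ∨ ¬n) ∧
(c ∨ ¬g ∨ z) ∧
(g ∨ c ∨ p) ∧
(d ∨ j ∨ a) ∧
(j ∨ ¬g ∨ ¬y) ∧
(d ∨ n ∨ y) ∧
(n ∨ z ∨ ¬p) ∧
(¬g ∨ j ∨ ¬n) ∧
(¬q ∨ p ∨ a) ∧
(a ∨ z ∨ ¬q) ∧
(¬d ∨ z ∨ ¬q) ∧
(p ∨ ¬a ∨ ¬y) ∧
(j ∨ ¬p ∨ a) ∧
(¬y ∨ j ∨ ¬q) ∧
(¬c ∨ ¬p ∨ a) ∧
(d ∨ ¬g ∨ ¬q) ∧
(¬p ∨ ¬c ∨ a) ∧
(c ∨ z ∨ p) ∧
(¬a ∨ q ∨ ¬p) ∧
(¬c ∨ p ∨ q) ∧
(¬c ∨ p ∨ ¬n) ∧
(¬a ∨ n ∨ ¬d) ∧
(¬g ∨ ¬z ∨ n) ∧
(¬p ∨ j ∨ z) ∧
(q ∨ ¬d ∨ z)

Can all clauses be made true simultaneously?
Yes

Yes, the formula is satisfiable.

One satisfying assignment is: n=True, y=True, z=True, d=True, g=True, j=True, p=True, c=False, a=False, q=False

Verification: With this assignment, all 35 clauses evaluate to true.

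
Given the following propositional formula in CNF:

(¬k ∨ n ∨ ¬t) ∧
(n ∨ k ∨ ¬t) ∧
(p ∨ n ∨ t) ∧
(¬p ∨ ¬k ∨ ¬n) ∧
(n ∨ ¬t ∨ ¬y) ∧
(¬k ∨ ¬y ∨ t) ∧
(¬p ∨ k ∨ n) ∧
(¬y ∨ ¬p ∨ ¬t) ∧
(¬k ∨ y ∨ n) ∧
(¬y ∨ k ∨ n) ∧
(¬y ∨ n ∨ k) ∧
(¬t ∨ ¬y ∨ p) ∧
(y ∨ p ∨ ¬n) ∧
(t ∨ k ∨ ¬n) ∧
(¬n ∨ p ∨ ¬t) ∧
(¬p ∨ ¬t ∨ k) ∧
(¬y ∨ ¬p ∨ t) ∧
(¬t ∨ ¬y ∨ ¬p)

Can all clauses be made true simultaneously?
No

No, the formula is not satisfiable.

No assignment of truth values to the variables can make all 18 clauses true simultaneously.

The formula is UNSAT (unsatisfiable).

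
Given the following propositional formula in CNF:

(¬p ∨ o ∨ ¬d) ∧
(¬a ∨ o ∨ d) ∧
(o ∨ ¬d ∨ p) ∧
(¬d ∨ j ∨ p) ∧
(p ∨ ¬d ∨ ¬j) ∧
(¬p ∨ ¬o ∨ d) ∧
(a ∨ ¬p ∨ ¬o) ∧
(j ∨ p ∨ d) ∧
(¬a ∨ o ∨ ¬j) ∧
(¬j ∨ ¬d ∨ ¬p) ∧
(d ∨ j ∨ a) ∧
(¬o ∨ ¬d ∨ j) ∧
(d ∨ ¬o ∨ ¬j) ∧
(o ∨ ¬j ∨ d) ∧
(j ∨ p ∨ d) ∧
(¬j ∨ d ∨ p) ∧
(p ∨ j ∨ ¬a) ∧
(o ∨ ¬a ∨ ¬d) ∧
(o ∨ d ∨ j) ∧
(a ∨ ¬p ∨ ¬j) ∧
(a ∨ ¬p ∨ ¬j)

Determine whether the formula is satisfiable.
No

No, the formula is not satisfiable.

No assignment of truth values to the variables can make all 21 clauses true simultaneously.

The formula is UNSAT (unsatisfiable).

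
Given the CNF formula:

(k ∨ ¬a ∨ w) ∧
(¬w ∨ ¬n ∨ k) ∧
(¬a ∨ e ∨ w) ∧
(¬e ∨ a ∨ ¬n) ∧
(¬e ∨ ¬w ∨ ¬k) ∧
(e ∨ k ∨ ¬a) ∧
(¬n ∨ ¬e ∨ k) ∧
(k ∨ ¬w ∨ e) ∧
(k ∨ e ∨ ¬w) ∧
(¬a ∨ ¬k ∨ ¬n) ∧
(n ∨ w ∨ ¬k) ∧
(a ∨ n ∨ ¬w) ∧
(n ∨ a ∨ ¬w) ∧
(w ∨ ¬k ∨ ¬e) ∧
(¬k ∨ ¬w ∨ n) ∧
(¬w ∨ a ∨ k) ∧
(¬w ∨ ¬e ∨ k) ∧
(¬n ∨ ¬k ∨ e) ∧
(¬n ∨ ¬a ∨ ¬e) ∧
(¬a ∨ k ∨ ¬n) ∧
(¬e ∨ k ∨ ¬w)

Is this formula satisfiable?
Yes

Yes, the formula is satisfiable.

One satisfying assignment is: a=False, e=False, k=False, w=False, n=False

Verification: With this assignment, all 21 clauses evaluate to true.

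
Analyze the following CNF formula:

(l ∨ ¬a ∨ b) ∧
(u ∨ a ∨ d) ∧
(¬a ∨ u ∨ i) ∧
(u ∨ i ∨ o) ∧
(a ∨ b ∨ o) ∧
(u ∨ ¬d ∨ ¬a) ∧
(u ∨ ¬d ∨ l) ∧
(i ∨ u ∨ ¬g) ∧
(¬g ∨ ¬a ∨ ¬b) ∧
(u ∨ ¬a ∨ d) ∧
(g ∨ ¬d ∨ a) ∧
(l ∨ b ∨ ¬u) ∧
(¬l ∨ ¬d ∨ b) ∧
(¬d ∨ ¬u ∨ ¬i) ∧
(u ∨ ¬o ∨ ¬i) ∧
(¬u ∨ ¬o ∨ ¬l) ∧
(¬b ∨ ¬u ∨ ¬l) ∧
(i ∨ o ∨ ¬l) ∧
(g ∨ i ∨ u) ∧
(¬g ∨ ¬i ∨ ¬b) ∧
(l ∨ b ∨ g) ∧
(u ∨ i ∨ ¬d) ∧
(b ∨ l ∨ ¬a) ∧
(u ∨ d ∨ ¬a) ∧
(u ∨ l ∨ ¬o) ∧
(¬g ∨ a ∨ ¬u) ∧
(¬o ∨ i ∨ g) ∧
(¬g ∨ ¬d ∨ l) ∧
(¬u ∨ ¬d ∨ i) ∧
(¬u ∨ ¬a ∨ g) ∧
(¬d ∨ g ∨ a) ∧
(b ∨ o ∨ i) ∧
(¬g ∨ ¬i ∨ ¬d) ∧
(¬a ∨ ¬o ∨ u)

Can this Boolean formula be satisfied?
Yes

Yes, the formula is satisfiable.

One satisfying assignment is: d=False, a=False, o=False, i=False, b=True, g=False, u=True, l=False

Verification: With this assignment, all 34 clauses evaluate to true.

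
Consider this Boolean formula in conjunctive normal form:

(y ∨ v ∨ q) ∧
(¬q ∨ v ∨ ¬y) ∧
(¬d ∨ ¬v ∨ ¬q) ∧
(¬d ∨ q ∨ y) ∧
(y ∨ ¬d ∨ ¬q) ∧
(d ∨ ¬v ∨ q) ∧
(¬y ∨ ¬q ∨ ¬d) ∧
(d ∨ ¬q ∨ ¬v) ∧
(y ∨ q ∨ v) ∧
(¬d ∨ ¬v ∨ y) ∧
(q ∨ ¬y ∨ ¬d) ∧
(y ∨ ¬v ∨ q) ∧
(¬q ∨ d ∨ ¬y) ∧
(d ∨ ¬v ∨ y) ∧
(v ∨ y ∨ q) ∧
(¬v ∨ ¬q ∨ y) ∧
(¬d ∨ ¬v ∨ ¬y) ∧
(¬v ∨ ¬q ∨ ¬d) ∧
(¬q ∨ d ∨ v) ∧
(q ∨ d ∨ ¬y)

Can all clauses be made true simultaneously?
No

No, the formula is not satisfiable.

No assignment of truth values to the variables can make all 20 clauses true simultaneously.

The formula is UNSAT (unsatisfiable).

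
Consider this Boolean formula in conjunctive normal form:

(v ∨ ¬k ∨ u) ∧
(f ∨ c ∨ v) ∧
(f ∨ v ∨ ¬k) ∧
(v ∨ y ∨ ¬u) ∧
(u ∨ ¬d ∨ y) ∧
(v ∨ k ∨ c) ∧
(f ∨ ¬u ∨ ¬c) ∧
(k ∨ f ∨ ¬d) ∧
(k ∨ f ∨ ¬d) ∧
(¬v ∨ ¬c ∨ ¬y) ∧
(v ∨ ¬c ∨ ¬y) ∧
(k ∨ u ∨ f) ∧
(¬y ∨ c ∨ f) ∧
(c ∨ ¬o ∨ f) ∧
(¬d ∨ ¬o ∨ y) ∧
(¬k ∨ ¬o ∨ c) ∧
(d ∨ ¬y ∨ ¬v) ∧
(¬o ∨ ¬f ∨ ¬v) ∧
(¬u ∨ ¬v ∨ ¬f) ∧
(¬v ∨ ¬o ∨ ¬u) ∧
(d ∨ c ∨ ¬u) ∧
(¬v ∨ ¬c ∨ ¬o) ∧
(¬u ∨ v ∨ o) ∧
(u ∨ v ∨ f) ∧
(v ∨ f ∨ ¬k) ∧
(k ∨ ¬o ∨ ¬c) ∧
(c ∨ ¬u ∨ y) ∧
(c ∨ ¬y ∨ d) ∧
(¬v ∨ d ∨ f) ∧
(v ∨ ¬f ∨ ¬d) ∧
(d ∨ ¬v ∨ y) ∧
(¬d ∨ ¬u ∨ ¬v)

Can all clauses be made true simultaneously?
Yes

Yes, the formula is satisfiable.

One satisfying assignment is: u=False, d=False, c=True, f=True, y=False, k=False, o=False, v=False

Verification: With this assignment, all 32 clauses evaluate to true.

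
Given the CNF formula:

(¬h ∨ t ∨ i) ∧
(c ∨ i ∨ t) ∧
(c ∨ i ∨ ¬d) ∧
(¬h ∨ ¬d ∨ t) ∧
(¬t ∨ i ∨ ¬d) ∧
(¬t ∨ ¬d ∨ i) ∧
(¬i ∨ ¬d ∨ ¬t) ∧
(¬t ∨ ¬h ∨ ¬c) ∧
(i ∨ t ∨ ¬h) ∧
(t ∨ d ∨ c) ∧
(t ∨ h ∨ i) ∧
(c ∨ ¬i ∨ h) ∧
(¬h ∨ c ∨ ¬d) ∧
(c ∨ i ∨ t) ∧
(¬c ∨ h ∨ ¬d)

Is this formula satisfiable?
Yes

Yes, the formula is satisfiable.

One satisfying assignment is: d=False, c=False, h=False, i=False, t=True

Verification: With this assignment, all 15 clauses evaluate to true.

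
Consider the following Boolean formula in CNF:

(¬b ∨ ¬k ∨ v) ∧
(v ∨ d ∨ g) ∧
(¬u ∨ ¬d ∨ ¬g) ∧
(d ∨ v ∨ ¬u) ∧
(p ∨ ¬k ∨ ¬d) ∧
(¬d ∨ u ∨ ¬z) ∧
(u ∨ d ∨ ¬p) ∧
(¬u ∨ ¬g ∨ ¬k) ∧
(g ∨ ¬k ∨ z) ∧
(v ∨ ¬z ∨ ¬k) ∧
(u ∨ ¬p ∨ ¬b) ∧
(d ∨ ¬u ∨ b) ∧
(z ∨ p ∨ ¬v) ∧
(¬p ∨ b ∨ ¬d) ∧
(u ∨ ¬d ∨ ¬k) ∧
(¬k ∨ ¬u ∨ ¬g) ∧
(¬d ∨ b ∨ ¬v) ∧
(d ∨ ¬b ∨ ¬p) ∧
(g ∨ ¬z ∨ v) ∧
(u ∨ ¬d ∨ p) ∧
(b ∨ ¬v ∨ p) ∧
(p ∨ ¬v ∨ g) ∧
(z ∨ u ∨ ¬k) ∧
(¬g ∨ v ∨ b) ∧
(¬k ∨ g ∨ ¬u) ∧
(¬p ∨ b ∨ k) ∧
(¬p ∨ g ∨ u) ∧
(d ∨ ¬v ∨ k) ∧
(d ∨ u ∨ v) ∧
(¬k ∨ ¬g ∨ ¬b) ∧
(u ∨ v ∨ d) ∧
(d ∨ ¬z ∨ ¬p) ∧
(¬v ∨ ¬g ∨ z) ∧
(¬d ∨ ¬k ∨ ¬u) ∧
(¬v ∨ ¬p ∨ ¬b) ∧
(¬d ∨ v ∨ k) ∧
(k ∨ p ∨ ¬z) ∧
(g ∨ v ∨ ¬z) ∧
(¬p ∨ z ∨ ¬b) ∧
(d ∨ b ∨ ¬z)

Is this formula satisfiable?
No

No, the formula is not satisfiable.

No assignment of truth values to the variables can make all 40 clauses true simultaneously.

The formula is UNSAT (unsatisfiable).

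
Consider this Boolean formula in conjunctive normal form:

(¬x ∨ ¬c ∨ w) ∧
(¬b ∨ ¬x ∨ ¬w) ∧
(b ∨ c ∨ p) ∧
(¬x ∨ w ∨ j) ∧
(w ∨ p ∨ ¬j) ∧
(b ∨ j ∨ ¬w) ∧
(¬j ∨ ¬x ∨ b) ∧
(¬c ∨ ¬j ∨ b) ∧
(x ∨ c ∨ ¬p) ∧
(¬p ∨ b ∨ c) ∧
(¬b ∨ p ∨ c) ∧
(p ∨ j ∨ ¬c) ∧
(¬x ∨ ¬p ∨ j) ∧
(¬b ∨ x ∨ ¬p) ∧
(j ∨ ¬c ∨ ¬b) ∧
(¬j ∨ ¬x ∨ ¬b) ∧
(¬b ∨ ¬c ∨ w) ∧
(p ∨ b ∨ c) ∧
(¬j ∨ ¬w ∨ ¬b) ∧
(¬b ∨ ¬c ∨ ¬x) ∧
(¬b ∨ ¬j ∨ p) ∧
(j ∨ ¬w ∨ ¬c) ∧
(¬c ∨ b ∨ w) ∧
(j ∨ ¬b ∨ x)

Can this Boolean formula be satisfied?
No

No, the formula is not satisfiable.

No assignment of truth values to the variables can make all 24 clauses true simultaneously.

The formula is UNSAT (unsatisfiable).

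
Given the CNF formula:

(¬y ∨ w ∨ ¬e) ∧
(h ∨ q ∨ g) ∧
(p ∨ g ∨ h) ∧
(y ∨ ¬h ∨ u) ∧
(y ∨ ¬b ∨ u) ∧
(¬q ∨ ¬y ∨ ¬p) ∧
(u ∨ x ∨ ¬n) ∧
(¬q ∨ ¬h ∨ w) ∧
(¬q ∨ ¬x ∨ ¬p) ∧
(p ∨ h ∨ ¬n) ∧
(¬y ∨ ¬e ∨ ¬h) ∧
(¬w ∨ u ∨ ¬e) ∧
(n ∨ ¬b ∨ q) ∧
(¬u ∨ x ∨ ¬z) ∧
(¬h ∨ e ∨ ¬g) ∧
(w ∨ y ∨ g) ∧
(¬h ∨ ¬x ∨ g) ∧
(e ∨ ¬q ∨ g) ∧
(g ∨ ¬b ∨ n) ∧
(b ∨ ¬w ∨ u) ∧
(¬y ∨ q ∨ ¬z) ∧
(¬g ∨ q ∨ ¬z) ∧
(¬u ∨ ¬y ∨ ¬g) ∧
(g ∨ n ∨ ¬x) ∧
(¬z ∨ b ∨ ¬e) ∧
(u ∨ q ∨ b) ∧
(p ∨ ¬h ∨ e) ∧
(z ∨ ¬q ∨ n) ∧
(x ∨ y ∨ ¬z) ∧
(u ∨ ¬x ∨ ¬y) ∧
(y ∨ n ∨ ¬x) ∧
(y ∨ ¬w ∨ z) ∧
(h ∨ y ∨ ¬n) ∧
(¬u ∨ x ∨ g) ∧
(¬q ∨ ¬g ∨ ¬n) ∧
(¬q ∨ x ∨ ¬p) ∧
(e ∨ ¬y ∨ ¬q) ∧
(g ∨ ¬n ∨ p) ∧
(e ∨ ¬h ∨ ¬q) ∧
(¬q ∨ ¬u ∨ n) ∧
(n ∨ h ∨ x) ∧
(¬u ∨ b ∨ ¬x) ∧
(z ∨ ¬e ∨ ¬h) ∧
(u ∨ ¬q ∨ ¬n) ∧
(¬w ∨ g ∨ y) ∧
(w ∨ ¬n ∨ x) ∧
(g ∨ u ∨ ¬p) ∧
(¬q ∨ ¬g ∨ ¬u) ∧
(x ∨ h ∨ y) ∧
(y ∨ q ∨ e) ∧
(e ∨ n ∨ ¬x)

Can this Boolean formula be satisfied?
No

No, the formula is not satisfiable.

No assignment of truth values to the variables can make all 51 clauses true simultaneously.

The formula is UNSAT (unsatisfiable).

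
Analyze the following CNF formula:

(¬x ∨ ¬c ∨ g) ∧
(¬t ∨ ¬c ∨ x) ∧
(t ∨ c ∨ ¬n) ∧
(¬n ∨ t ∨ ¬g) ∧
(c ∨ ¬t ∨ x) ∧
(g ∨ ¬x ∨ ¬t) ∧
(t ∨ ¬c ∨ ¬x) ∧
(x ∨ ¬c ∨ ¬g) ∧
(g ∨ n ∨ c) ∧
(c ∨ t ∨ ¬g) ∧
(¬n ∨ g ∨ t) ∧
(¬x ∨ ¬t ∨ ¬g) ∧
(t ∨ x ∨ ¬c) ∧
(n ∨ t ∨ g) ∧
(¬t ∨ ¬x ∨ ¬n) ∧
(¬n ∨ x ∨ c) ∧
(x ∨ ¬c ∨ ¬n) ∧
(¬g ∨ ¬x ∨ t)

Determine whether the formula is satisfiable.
No

No, the formula is not satisfiable.

No assignment of truth values to the variables can make all 18 clauses true simultaneously.

The formula is UNSAT (unsatisfiable).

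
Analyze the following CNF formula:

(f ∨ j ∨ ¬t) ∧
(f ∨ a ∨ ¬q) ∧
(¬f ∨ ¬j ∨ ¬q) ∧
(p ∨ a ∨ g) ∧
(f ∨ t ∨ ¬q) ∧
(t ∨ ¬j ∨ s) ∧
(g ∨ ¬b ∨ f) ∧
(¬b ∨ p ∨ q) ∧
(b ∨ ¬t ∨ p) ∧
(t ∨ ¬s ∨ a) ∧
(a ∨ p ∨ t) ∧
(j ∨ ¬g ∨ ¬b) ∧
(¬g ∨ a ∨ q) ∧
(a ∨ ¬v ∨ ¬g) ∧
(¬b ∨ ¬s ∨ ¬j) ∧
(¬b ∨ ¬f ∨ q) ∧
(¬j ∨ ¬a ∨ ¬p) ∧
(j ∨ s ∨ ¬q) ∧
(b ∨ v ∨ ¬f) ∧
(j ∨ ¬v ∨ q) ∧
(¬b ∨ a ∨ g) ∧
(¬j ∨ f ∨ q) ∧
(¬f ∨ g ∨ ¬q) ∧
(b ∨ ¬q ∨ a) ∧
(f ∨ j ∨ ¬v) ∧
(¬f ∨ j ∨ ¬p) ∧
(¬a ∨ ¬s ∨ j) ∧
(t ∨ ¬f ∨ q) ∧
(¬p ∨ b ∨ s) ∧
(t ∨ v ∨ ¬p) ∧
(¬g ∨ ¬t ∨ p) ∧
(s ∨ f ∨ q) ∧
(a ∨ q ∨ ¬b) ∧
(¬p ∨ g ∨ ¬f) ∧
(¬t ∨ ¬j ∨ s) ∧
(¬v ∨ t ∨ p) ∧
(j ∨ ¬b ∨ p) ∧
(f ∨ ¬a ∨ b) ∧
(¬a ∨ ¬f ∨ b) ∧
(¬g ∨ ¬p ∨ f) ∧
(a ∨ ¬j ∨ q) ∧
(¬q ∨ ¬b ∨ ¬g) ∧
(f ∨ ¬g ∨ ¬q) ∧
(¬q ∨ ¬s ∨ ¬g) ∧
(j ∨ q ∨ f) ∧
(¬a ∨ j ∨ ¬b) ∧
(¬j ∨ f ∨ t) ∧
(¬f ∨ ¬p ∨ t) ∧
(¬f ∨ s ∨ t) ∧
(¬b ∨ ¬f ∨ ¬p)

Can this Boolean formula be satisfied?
No

No, the formula is not satisfiable.

No assignment of truth values to the variables can make all 50 clauses true simultaneously.

The formula is UNSAT (unsatisfiable).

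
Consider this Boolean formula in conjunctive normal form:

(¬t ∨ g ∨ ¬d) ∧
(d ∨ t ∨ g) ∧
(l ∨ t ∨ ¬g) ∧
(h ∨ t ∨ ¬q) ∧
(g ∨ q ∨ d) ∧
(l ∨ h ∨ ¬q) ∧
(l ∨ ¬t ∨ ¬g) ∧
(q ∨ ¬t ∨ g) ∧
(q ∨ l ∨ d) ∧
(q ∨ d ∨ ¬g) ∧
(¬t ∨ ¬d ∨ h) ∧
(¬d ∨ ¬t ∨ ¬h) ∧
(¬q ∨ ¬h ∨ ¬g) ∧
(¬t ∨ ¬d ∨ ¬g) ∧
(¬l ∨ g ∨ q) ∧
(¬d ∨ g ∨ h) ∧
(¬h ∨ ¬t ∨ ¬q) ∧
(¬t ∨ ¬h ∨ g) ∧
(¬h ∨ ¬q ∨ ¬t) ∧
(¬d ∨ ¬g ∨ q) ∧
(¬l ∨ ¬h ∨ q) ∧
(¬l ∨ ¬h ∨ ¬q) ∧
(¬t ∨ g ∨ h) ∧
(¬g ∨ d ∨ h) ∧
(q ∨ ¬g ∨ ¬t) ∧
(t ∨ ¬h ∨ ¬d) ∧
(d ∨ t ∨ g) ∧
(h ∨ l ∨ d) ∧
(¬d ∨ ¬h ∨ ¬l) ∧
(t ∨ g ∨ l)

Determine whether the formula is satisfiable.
No

No, the formula is not satisfiable.

No assignment of truth values to the variables can make all 30 clauses true simultaneously.

The formula is UNSAT (unsatisfiable).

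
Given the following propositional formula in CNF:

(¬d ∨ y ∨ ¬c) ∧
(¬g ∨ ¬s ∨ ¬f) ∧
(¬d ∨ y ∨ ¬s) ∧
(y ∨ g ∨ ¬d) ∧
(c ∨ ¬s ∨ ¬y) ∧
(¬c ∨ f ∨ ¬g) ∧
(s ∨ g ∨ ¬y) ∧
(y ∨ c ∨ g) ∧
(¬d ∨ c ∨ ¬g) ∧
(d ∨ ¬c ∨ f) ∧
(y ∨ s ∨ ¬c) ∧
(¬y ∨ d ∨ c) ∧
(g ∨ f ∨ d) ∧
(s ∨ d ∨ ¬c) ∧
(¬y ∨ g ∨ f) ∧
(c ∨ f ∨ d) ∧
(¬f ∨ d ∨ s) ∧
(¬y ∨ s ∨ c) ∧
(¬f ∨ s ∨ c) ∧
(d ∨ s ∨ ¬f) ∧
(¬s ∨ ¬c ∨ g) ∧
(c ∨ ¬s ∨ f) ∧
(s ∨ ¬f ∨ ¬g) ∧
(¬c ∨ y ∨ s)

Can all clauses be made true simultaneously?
No

No, the formula is not satisfiable.

No assignment of truth values to the variables can make all 24 clauses true simultaneously.

The formula is UNSAT (unsatisfiable).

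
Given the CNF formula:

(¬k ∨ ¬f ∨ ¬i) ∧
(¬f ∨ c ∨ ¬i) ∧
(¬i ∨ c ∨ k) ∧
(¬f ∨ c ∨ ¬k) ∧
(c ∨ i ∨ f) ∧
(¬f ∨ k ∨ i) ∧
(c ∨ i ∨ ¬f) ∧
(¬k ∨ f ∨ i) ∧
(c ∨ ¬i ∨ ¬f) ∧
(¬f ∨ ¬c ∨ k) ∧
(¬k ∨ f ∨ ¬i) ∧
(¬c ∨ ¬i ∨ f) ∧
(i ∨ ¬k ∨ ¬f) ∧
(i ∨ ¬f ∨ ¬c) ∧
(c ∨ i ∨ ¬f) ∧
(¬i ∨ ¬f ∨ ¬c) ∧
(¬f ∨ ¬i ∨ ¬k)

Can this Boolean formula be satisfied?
Yes

Yes, the formula is satisfiable.

One satisfying assignment is: f=False, k=False, i=False, c=True

Verification: With this assignment, all 17 clauses evaluate to true.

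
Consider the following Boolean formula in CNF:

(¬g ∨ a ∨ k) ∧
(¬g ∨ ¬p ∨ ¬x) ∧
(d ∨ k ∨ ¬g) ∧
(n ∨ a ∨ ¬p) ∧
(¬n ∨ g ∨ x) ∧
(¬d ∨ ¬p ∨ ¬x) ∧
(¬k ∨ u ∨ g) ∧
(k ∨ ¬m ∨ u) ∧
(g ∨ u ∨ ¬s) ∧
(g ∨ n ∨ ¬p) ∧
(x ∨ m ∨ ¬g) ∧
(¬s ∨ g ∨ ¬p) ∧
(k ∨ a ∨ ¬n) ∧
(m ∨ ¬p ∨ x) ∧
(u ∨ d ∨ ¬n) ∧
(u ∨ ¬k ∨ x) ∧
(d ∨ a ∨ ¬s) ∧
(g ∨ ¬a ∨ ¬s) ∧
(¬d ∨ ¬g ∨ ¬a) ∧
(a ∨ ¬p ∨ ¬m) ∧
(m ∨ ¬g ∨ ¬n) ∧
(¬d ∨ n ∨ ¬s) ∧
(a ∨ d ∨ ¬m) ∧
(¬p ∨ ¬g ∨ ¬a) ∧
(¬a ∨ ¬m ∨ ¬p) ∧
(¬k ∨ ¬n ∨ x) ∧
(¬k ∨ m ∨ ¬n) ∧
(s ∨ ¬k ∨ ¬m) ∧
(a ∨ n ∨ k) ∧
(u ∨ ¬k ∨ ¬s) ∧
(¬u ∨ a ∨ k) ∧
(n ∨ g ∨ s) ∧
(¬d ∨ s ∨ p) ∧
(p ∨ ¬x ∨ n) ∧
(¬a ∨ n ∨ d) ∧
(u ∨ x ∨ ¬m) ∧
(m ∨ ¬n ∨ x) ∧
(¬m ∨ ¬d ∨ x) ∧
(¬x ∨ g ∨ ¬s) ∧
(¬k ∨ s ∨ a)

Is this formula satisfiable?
Yes

Yes, the formula is satisfiable.

One satisfying assignment is: k=False, g=False, a=True, m=False, p=False, n=True, s=False, u=True, d=False, x=True

Verification: With this assignment, all 40 clauses evaluate to true.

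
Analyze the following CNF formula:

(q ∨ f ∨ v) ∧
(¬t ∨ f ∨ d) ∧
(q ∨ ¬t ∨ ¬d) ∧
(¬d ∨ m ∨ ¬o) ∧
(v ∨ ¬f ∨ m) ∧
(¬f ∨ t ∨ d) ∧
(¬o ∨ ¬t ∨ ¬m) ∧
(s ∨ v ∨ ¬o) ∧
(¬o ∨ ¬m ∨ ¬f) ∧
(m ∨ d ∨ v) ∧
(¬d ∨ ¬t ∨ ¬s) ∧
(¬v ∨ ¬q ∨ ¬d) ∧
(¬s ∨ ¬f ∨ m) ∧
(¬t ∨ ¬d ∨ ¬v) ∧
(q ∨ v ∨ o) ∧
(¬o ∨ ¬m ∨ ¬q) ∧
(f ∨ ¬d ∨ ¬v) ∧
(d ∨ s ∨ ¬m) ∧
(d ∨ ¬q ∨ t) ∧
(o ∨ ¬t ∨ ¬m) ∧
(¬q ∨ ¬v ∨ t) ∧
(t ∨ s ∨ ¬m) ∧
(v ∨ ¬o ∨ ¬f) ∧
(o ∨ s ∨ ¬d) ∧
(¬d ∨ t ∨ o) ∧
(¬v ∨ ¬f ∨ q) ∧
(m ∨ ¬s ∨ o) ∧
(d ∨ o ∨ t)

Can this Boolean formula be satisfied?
Yes

Yes, the formula is satisfiable.

One satisfying assignment is: s=False, t=True, d=False, o=False, v=True, m=False, f=True, q=True

Verification: With this assignment, all 28 clauses evaluate to true.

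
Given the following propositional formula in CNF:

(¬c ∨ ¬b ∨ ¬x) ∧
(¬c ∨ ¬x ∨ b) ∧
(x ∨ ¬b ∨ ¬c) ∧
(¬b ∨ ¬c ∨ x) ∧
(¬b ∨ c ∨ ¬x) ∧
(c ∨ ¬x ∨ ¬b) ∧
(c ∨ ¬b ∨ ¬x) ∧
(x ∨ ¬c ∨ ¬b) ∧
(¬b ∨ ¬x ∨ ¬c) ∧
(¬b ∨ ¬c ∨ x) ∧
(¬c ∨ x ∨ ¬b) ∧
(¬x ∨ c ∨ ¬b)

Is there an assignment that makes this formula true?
Yes

Yes, the formula is satisfiable.

One satisfying assignment is: x=False, c=False, b=False

Verification: With this assignment, all 12 clauses evaluate to true.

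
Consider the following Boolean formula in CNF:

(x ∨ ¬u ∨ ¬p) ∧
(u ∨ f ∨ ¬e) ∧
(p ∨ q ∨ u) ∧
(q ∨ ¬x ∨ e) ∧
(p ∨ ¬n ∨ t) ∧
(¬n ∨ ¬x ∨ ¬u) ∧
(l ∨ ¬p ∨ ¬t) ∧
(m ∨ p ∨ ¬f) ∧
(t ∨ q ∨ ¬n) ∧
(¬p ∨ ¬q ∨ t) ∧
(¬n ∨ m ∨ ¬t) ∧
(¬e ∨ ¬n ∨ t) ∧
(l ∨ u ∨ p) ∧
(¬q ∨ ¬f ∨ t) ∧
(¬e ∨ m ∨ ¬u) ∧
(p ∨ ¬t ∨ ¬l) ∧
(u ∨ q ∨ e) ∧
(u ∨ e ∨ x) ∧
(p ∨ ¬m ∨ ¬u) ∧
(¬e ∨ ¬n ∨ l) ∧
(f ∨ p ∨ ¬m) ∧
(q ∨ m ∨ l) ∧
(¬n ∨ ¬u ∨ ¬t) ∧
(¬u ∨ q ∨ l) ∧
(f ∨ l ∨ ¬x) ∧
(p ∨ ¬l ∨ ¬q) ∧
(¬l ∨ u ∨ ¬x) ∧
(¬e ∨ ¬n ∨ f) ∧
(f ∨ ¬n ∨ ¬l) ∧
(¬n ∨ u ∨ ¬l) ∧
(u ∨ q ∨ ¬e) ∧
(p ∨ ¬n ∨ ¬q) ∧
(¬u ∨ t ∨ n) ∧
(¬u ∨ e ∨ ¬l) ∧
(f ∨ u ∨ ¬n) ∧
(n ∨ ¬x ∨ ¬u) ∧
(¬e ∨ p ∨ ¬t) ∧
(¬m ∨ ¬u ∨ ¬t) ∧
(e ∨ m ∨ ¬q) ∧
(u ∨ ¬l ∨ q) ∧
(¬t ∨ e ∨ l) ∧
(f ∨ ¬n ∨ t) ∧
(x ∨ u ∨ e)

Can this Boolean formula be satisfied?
Yes

Yes, the formula is satisfiable.

One satisfying assignment is: p=True, f=True, e=True, m=False, q=True, x=False, t=True, u=False, l=True, n=False

Verification: With this assignment, all 43 clauses evaluate to true.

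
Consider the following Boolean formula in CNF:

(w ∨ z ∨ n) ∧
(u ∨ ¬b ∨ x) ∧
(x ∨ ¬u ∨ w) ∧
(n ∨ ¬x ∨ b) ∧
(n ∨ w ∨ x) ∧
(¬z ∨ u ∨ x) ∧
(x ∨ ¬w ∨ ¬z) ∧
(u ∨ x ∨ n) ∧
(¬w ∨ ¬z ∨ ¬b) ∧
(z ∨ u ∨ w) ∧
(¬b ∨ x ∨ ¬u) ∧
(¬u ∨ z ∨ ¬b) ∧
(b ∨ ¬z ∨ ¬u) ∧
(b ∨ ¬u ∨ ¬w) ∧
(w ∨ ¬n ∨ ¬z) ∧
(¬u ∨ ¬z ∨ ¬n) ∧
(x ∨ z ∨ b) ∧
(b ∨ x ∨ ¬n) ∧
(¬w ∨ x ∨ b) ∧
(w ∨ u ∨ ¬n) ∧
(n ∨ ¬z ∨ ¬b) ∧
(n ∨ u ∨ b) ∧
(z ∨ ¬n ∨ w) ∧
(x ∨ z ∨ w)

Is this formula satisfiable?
Yes

Yes, the formula is satisfiable.

One satisfying assignment is: z=False, x=True, w=True, n=True, b=False, u=False

Verification: With this assignment, all 24 clauses evaluate to true.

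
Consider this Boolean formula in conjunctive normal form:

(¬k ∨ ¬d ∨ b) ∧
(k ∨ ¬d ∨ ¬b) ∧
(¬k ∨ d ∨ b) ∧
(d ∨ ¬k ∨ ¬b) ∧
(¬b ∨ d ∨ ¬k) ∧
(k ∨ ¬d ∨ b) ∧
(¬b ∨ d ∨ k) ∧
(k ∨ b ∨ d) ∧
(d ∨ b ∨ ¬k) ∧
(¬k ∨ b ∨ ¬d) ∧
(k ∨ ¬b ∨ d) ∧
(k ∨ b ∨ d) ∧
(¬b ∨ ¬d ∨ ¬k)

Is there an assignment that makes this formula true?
No

No, the formula is not satisfiable.

No assignment of truth values to the variables can make all 13 clauses true simultaneously.

The formula is UNSAT (unsatisfiable).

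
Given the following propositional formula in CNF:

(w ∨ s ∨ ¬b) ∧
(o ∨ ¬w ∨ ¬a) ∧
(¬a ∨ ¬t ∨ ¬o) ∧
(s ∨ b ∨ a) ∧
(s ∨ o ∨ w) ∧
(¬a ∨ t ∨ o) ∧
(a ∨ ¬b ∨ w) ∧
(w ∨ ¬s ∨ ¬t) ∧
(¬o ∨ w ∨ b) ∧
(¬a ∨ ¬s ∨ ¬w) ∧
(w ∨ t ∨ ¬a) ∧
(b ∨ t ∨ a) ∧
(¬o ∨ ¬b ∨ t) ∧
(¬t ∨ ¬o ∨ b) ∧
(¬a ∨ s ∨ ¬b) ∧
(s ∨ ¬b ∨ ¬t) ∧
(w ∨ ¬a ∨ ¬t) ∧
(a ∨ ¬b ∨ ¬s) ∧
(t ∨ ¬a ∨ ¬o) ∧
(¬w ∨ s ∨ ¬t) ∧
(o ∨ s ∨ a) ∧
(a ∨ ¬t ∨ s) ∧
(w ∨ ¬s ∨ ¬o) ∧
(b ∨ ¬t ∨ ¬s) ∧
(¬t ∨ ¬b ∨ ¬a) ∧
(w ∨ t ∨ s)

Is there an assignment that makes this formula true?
No

No, the formula is not satisfiable.

No assignment of truth values to the variables can make all 26 clauses true simultaneously.

The formula is UNSAT (unsatisfiable).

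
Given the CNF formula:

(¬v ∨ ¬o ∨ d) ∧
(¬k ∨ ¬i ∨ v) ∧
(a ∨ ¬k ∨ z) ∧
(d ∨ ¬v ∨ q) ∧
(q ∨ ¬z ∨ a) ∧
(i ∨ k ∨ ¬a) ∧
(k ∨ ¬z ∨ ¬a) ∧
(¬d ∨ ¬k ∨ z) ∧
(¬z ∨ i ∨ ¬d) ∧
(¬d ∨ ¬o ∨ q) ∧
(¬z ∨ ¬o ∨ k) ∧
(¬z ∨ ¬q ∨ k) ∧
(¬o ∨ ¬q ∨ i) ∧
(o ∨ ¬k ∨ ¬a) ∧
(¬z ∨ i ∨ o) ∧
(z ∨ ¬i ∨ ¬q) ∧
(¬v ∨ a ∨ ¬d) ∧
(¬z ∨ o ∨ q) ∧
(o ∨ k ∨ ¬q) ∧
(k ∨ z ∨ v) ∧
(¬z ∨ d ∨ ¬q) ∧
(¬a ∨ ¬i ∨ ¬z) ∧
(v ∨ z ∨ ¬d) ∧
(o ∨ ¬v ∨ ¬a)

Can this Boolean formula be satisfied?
Yes

Yes, the formula is satisfiable.

One satisfying assignment is: a=True, z=False, d=False, q=False, i=False, v=False, k=True, o=True

Verification: With this assignment, all 24 clauses evaluate to true.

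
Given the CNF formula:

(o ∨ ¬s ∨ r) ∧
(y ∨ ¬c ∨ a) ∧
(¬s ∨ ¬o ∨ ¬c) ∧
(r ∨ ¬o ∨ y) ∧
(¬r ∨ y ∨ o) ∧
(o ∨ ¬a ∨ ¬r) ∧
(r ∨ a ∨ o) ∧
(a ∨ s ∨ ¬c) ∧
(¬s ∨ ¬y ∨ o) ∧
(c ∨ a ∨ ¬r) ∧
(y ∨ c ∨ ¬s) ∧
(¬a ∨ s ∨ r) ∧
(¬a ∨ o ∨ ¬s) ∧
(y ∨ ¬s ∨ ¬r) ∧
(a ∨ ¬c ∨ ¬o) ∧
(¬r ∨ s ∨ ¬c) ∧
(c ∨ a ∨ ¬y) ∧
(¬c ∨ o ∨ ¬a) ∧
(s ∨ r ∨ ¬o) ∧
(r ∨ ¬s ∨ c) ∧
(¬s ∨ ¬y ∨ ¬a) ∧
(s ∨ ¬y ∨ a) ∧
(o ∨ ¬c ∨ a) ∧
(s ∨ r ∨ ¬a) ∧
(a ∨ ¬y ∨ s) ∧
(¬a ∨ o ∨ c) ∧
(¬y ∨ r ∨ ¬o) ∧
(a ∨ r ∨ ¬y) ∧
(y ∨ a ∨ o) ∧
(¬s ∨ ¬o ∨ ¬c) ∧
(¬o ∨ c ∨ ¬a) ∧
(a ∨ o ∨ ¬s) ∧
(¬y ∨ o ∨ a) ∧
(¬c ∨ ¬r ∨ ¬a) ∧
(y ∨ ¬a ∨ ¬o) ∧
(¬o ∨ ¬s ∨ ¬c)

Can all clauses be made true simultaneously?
No

No, the formula is not satisfiable.

No assignment of truth values to the variables can make all 36 clauses true simultaneously.

The formula is UNSAT (unsatisfiable).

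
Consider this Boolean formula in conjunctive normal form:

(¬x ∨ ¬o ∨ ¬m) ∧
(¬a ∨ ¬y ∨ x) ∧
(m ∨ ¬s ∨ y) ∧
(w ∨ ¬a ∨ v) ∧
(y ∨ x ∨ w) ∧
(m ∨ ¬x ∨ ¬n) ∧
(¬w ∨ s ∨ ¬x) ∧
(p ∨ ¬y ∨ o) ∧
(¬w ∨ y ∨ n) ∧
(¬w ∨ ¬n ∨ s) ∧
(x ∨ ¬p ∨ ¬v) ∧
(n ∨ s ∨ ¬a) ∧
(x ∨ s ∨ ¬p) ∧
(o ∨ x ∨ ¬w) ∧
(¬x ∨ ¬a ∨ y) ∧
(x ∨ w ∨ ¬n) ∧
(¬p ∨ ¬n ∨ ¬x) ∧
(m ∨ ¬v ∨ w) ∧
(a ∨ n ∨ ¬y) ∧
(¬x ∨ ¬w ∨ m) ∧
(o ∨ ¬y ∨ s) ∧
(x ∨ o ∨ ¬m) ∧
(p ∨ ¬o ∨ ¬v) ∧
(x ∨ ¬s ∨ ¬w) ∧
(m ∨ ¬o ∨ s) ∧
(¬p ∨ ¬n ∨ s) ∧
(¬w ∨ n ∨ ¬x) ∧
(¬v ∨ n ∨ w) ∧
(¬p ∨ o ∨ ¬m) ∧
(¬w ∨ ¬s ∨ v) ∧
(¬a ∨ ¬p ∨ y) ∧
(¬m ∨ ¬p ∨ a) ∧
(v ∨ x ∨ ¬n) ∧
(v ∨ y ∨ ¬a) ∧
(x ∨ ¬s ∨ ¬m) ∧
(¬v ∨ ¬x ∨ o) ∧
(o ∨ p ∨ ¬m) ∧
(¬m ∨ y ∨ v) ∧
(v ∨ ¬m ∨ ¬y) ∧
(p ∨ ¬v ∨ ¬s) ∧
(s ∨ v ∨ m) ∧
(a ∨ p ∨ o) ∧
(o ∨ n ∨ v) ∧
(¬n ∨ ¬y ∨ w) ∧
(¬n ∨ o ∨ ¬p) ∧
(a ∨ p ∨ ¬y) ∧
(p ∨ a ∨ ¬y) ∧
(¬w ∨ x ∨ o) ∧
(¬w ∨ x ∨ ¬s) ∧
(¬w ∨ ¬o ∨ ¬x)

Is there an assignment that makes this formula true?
No

No, the formula is not satisfiable.

No assignment of truth values to the variables can make all 50 clauses true simultaneously.

The formula is UNSAT (unsatisfiable).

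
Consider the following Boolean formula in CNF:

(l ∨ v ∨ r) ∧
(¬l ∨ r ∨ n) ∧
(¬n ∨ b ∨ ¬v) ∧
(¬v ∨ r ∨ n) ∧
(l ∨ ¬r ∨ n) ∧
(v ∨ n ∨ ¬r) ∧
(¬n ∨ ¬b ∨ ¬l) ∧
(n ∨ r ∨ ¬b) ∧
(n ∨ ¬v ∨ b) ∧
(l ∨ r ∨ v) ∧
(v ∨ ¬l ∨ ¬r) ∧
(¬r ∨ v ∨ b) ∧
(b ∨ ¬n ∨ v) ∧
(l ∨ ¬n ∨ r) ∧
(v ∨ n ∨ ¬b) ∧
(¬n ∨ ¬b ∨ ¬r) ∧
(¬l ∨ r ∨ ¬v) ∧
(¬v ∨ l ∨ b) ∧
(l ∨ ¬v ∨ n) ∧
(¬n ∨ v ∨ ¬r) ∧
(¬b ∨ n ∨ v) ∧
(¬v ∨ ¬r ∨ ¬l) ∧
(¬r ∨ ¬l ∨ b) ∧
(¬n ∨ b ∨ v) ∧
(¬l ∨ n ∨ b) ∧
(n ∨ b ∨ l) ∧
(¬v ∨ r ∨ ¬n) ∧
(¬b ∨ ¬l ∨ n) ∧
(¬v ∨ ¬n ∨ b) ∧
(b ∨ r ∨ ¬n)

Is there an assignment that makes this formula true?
No

No, the formula is not satisfiable.

No assignment of truth values to the variables can make all 30 clauses true simultaneously.

The formula is UNSAT (unsatisfiable).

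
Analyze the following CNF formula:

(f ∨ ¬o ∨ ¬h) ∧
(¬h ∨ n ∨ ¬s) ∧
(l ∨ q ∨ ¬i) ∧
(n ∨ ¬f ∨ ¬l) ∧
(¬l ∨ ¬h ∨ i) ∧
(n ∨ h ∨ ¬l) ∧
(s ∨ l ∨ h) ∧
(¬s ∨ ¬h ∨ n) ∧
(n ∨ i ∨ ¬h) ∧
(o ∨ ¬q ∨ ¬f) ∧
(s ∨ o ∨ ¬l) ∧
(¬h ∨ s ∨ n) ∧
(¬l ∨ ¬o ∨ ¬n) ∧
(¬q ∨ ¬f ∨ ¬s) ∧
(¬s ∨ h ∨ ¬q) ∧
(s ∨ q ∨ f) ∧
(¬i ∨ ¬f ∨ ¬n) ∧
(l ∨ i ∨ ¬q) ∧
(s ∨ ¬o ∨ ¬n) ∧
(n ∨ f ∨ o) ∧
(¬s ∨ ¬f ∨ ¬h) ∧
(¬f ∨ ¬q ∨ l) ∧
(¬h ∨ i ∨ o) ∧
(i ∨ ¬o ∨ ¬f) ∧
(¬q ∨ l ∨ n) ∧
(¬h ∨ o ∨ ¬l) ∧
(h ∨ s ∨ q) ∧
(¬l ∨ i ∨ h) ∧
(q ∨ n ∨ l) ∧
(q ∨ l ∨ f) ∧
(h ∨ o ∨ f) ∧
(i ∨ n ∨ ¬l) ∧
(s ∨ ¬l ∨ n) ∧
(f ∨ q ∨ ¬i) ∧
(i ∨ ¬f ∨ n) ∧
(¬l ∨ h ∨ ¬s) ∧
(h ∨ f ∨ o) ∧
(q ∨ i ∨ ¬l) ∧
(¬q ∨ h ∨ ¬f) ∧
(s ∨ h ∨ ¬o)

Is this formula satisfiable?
Yes

Yes, the formula is satisfiable.

One satisfying assignment is: s=True, l=False, i=False, h=False, f=True, o=False, n=True, q=False

Verification: With this assignment, all 40 clauses evaluate to true.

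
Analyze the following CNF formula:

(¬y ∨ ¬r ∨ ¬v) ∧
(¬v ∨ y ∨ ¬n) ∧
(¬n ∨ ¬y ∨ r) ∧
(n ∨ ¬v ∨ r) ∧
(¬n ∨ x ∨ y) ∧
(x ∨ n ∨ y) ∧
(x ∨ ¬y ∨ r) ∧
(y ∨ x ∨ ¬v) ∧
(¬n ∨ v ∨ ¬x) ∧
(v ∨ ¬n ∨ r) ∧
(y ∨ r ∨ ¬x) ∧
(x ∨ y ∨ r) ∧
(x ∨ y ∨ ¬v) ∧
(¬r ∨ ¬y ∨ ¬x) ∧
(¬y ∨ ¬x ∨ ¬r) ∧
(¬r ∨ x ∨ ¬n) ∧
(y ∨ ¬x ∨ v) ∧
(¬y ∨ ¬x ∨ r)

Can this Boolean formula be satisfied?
Yes

Yes, the formula is satisfiable.

One satisfying assignment is: y=True, n=False, v=False, x=False, r=True

Verification: With this assignment, all 18 clauses evaluate to true.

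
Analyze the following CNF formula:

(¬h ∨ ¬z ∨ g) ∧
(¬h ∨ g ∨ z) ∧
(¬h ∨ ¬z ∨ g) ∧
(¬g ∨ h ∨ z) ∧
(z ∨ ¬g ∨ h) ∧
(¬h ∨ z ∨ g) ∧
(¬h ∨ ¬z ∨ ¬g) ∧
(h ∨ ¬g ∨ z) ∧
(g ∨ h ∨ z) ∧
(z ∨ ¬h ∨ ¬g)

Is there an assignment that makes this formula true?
Yes

Yes, the formula is satisfiable.

One satisfying assignment is: z=True, h=False, g=True

Verification: With this assignment, all 10 clauses evaluate to true.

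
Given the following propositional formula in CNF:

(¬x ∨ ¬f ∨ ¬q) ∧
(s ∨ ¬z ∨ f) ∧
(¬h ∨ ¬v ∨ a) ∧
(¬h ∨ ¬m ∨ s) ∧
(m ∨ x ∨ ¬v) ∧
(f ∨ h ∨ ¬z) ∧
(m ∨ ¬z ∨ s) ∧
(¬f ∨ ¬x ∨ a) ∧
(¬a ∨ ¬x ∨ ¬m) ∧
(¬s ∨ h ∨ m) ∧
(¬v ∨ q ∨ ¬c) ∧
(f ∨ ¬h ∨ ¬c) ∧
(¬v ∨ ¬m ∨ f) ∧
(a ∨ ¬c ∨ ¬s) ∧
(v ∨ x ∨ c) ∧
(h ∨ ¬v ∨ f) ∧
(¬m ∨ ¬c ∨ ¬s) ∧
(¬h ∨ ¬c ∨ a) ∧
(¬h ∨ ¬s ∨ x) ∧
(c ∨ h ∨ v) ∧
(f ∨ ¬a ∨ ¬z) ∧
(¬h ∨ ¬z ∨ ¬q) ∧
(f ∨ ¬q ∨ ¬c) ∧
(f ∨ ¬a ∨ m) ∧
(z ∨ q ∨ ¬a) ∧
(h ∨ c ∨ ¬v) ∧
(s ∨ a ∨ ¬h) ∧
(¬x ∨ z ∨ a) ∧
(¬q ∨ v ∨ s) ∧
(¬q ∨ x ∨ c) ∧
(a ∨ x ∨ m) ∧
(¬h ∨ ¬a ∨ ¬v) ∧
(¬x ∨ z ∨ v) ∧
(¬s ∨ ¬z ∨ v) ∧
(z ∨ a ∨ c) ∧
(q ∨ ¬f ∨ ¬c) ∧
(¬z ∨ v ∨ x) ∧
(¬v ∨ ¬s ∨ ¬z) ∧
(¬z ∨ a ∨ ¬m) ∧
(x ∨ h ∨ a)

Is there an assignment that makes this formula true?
Yes

Yes, the formula is satisfiable.

One satisfying assignment is: f=True, z=False, v=True, c=True, q=True, m=True, a=True, s=False, x=False, h=False

Verification: With this assignment, all 40 clauses evaluate to true.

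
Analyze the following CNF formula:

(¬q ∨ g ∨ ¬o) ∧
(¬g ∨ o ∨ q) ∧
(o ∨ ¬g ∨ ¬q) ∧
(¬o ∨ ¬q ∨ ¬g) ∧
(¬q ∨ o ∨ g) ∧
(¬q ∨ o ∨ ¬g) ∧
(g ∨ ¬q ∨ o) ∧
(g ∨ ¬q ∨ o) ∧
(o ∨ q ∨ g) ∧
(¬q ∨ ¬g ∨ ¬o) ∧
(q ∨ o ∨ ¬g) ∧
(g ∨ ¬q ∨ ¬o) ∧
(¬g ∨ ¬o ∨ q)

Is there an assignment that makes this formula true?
Yes

Yes, the formula is satisfiable.

One satisfying assignment is: g=False, o=True, q=False

Verification: With this assignment, all 13 clauses evaluate to true.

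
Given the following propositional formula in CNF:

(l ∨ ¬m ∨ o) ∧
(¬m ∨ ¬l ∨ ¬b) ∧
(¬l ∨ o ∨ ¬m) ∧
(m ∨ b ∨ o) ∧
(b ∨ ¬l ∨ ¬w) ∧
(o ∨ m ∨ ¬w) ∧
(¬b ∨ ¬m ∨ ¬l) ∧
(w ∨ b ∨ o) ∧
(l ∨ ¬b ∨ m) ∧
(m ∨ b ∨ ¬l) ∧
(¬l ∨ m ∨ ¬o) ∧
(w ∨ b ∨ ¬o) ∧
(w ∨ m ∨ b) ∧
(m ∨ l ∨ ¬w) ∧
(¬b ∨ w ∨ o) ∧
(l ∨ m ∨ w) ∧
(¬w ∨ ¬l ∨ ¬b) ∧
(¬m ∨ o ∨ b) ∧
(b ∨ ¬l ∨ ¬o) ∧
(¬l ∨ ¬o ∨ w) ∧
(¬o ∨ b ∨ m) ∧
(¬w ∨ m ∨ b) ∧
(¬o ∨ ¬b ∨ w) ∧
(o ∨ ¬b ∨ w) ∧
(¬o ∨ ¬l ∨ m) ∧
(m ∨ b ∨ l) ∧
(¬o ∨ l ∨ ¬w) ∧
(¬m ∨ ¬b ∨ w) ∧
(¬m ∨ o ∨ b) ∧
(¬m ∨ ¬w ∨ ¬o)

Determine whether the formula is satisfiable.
No

No, the formula is not satisfiable.

No assignment of truth values to the variables can make all 30 clauses true simultaneously.

The formula is UNSAT (unsatisfiable).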